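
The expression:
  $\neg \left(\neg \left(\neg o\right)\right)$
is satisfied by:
  {o: False}


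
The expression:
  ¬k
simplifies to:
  ¬k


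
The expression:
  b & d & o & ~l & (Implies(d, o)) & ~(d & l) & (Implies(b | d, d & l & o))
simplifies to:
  False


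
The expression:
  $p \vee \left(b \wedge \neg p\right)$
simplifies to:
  $b \vee p$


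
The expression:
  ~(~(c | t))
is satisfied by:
  {t: True, c: True}
  {t: True, c: False}
  {c: True, t: False}


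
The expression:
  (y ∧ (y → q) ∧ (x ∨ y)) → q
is always true.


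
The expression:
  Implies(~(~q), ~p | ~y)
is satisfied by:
  {p: False, q: False, y: False}
  {y: True, p: False, q: False}
  {q: True, p: False, y: False}
  {y: True, q: True, p: False}
  {p: True, y: False, q: False}
  {y: True, p: True, q: False}
  {q: True, p: True, y: False}


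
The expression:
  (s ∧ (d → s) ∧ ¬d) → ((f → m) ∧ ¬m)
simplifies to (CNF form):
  (d ∨ ¬f ∨ ¬s) ∧ (d ∨ ¬m ∨ ¬s)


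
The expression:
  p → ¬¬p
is always true.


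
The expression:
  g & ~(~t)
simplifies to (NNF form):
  g & t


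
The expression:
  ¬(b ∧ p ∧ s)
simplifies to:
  ¬b ∨ ¬p ∨ ¬s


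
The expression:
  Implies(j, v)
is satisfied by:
  {v: True, j: False}
  {j: False, v: False}
  {j: True, v: True}


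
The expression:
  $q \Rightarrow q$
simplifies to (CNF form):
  $\text{True}$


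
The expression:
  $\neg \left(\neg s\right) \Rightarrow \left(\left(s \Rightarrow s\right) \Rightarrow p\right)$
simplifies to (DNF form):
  $p \vee \neg s$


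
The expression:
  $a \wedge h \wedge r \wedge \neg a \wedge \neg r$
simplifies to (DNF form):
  $\text{False}$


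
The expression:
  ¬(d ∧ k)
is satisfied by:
  {k: False, d: False}
  {d: True, k: False}
  {k: True, d: False}


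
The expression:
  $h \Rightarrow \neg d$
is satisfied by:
  {h: False, d: False}
  {d: True, h: False}
  {h: True, d: False}


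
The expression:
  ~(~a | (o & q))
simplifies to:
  a & (~o | ~q)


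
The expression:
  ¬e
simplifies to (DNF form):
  ¬e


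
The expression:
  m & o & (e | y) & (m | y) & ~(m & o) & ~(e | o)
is never true.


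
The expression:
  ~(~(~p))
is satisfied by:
  {p: False}


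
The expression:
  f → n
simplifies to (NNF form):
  n ∨ ¬f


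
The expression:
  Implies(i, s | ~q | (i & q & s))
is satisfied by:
  {s: True, q: False, i: False}
  {s: False, q: False, i: False}
  {i: True, s: True, q: False}
  {i: True, s: False, q: False}
  {q: True, s: True, i: False}
  {q: True, s: False, i: False}
  {q: True, i: True, s: True}


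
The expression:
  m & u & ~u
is never true.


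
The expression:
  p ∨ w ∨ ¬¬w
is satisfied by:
  {p: True, w: True}
  {p: True, w: False}
  {w: True, p: False}


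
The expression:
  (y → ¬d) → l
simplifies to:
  l ∨ (d ∧ y)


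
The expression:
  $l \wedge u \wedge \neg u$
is never true.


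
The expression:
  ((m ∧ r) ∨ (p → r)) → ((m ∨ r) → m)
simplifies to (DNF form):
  m ∨ ¬r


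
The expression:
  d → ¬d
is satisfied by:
  {d: False}


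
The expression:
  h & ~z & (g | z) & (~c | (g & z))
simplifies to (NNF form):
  g & h & ~c & ~z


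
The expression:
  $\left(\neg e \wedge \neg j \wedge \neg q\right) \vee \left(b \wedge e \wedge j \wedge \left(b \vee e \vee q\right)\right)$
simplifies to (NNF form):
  $\left(b \vee \neg j\right) \wedge \left(e \vee \neg j\right) \wedge \left(e \vee \neg q\right) \wedge \left(j \vee \neg e\right)$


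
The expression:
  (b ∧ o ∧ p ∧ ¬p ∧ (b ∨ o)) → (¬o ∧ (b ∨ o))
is always true.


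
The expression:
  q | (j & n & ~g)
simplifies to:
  q | (j & n & ~g)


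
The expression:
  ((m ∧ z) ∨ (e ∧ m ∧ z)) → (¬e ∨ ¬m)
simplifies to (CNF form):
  ¬e ∨ ¬m ∨ ¬z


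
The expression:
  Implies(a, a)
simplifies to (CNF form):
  True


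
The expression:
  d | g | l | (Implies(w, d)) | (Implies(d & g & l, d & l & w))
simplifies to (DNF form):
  True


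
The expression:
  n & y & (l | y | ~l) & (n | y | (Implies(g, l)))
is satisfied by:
  {y: True, n: True}


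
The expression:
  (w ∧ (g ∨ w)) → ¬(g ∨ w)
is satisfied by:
  {w: False}


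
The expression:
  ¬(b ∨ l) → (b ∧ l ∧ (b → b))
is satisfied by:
  {b: True, l: True}
  {b: True, l: False}
  {l: True, b: False}


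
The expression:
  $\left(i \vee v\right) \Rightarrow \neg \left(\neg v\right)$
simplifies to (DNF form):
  $v \vee \neg i$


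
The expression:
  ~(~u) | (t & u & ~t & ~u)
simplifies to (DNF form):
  u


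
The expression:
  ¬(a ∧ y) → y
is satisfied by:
  {y: True}


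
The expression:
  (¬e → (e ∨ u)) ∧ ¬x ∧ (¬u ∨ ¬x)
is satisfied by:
  {e: True, u: True, x: False}
  {e: True, x: False, u: False}
  {u: True, x: False, e: False}


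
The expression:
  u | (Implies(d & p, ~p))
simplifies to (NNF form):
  u | ~d | ~p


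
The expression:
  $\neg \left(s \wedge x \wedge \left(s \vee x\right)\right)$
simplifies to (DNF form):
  $\neg s \vee \neg x$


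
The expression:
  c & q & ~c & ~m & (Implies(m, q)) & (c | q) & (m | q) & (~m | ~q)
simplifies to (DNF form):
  False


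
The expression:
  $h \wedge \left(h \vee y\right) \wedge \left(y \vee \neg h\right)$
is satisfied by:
  {h: True, y: True}


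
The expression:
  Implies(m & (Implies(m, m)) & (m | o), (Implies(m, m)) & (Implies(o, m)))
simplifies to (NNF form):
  True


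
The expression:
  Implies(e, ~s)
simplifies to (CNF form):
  ~e | ~s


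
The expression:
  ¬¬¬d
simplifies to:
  ¬d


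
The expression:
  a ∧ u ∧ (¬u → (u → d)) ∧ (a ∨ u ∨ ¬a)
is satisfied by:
  {a: True, u: True}


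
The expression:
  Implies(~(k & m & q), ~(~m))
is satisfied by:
  {m: True}


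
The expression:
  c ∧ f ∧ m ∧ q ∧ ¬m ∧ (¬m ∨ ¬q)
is never true.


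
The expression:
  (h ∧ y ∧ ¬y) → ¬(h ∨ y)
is always true.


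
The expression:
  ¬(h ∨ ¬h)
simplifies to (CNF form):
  False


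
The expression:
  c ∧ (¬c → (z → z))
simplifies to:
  c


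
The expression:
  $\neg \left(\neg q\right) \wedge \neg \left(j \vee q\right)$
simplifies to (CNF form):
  $\text{False}$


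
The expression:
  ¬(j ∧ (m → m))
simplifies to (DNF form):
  ¬j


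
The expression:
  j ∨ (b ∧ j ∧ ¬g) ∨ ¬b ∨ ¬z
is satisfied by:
  {j: True, z: False, b: False}
  {j: False, z: False, b: False}
  {b: True, j: True, z: False}
  {b: True, j: False, z: False}
  {z: True, j: True, b: False}
  {z: True, j: False, b: False}
  {z: True, b: True, j: True}


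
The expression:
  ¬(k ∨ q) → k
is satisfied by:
  {k: True, q: True}
  {k: True, q: False}
  {q: True, k: False}


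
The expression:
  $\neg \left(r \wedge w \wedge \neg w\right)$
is always true.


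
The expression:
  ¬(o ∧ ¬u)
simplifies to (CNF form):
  u ∨ ¬o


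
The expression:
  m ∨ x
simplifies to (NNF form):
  m ∨ x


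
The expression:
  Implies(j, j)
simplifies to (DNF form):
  True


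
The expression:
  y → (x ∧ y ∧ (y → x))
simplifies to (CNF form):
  x ∨ ¬y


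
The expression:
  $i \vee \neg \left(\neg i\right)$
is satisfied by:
  {i: True}


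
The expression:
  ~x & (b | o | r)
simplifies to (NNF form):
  ~x & (b | o | r)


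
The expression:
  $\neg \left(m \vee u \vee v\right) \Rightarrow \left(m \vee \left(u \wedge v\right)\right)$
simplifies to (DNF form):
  $m \vee u \vee v$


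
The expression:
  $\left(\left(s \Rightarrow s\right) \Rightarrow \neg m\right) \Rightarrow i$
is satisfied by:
  {i: True, m: True}
  {i: True, m: False}
  {m: True, i: False}


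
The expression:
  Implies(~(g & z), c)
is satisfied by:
  {z: True, c: True, g: True}
  {z: True, c: True, g: False}
  {c: True, g: True, z: False}
  {c: True, g: False, z: False}
  {z: True, g: True, c: False}


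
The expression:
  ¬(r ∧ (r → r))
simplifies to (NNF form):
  ¬r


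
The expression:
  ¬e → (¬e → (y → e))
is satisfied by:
  {e: True, y: False}
  {y: False, e: False}
  {y: True, e: True}


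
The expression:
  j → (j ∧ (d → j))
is always true.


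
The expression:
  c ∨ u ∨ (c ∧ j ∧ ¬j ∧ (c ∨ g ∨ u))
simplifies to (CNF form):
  c ∨ u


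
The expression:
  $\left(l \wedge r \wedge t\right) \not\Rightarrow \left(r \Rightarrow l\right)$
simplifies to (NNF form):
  $\text{False}$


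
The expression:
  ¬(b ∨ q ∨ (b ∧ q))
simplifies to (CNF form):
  ¬b ∧ ¬q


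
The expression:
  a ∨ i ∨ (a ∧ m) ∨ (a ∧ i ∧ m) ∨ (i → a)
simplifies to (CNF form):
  True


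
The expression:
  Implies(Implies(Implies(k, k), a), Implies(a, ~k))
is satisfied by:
  {k: False, a: False}
  {a: True, k: False}
  {k: True, a: False}


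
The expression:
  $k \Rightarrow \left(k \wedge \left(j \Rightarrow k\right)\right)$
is always true.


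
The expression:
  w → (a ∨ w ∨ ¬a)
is always true.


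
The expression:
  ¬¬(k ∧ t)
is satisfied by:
  {t: True, k: True}


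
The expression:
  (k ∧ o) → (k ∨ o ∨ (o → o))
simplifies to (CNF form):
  True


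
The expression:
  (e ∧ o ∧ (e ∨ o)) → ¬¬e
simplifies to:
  True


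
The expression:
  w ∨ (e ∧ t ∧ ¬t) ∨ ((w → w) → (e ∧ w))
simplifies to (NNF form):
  w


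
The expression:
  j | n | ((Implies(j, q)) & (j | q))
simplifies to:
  j | n | q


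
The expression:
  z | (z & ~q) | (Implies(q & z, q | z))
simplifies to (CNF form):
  True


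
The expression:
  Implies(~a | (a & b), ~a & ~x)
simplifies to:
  (a & ~b) | (~a & ~x)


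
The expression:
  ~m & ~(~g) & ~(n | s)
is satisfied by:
  {g: True, n: False, s: False, m: False}


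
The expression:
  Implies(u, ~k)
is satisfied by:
  {u: False, k: False}
  {k: True, u: False}
  {u: True, k: False}


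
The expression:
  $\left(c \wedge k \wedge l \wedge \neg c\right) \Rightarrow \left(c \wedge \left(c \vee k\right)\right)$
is always true.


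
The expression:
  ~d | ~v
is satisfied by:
  {v: False, d: False}
  {d: True, v: False}
  {v: True, d: False}


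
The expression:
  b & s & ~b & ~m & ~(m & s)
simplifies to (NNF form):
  False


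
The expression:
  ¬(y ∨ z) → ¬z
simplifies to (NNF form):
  True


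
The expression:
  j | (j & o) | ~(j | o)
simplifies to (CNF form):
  j | ~o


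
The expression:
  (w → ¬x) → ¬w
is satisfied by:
  {x: True, w: False}
  {w: False, x: False}
  {w: True, x: True}


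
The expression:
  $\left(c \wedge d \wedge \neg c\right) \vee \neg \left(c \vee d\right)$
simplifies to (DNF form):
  $\neg c \wedge \neg d$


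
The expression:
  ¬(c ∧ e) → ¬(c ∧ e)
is always true.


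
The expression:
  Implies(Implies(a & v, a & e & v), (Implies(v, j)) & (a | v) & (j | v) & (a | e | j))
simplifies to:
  (a | j) & (a | v) & (j | v) & (j | ~e)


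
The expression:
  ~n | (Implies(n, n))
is always true.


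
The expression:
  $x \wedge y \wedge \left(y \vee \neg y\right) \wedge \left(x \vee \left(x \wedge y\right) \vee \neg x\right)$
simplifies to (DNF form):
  $x \wedge y$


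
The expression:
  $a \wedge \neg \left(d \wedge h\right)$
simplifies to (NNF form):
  $a \wedge \left(\neg d \vee \neg h\right)$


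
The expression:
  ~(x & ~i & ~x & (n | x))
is always true.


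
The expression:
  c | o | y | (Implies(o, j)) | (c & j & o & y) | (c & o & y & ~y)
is always true.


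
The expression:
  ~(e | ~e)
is never true.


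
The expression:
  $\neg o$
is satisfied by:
  {o: False}


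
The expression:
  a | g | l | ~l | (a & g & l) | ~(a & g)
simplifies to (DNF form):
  True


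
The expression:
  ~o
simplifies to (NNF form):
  ~o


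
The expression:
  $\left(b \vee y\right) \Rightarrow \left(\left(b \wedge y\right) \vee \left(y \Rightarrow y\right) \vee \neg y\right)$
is always true.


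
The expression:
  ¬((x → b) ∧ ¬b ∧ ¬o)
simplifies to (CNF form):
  b ∨ o ∨ x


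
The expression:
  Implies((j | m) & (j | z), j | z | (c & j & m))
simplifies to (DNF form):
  True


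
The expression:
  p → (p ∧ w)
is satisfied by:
  {w: True, p: False}
  {p: False, w: False}
  {p: True, w: True}


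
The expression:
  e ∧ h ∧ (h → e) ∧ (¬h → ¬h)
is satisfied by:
  {h: True, e: True}


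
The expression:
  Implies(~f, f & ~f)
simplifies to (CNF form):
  f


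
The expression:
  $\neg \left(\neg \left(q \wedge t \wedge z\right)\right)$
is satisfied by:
  {t: True, z: True, q: True}


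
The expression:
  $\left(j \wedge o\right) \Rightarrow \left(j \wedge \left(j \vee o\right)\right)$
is always true.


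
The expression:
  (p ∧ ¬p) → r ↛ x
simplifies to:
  True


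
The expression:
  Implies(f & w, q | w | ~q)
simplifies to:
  True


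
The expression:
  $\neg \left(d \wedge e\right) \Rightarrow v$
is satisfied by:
  {v: True, e: True, d: True}
  {v: True, e: True, d: False}
  {v: True, d: True, e: False}
  {v: True, d: False, e: False}
  {e: True, d: True, v: False}


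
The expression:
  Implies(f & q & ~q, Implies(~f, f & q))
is always true.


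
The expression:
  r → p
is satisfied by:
  {p: True, r: False}
  {r: False, p: False}
  {r: True, p: True}


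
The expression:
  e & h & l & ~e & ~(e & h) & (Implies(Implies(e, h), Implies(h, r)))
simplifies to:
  False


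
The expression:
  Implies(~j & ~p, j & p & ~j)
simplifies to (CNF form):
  j | p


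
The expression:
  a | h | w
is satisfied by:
  {h: True, a: True, w: True}
  {h: True, a: True, w: False}
  {h: True, w: True, a: False}
  {h: True, w: False, a: False}
  {a: True, w: True, h: False}
  {a: True, w: False, h: False}
  {w: True, a: False, h: False}


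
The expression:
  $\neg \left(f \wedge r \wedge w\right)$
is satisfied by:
  {w: False, r: False, f: False}
  {f: True, w: False, r: False}
  {r: True, w: False, f: False}
  {f: True, r: True, w: False}
  {w: True, f: False, r: False}
  {f: True, w: True, r: False}
  {r: True, w: True, f: False}


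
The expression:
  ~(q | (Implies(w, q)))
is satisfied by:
  {w: True, q: False}


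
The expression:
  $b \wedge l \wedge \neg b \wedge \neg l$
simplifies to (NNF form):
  $\text{False}$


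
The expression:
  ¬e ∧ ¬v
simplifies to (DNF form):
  ¬e ∧ ¬v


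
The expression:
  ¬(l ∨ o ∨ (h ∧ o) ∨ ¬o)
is never true.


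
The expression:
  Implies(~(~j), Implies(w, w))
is always true.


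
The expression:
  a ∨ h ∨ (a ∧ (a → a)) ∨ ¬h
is always true.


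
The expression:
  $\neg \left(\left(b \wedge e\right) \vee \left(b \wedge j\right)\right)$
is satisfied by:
  {j: False, b: False, e: False}
  {e: True, j: False, b: False}
  {j: True, e: False, b: False}
  {e: True, j: True, b: False}
  {b: True, e: False, j: False}


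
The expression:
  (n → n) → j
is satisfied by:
  {j: True}


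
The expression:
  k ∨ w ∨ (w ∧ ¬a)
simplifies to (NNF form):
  k ∨ w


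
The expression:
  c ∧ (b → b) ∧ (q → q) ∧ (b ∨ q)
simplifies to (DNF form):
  (b ∧ c) ∨ (c ∧ q)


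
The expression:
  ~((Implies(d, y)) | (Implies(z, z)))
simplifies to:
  False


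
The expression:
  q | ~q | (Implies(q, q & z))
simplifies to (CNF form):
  True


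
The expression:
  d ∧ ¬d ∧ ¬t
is never true.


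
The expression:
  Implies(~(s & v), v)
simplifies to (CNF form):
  v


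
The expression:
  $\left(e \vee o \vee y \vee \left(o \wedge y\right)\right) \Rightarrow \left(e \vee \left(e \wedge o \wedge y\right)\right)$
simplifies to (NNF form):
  $e \vee \left(\neg o \wedge \neg y\right)$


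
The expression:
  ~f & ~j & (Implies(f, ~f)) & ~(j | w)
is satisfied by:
  {w: False, f: False, j: False}


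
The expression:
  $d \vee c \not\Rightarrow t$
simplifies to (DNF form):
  $d \vee \left(c \wedge \neg t\right)$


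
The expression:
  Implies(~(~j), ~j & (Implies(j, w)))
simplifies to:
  ~j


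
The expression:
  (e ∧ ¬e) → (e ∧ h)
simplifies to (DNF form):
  True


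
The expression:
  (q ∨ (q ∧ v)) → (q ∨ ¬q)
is always true.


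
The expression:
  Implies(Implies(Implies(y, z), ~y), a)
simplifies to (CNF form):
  (a | y) & (a | z)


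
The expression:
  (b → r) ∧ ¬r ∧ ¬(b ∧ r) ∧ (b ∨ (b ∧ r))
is never true.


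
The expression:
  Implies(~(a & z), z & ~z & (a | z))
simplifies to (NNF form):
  a & z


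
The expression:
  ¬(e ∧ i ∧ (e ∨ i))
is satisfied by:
  {e: False, i: False}
  {i: True, e: False}
  {e: True, i: False}


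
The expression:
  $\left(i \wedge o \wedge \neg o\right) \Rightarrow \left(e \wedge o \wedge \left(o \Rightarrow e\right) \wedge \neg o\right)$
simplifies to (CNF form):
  $\text{True}$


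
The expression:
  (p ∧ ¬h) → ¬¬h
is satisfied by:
  {h: True, p: False}
  {p: False, h: False}
  {p: True, h: True}


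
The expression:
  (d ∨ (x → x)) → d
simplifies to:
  d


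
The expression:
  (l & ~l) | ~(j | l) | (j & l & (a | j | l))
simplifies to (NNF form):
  (j & l) | (~j & ~l)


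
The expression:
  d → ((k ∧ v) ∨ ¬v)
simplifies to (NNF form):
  k ∨ ¬d ∨ ¬v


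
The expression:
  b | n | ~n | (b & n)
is always true.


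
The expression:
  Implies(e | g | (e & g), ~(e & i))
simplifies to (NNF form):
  ~e | ~i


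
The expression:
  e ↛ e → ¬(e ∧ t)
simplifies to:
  True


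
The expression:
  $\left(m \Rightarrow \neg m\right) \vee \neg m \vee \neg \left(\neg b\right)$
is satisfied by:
  {b: True, m: False}
  {m: False, b: False}
  {m: True, b: True}


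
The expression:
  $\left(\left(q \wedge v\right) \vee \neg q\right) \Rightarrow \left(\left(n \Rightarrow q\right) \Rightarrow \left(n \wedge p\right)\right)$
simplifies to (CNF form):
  $\left(n \vee q\right) \wedge \left(n \vee \neg v\right) \wedge \left(n \vee p \vee q\right) \wedge \left(n \vee p \vee \neg v\right) \wedge \left(n \vee q \vee \neg q\right) \wedge \left(n \vee \neg q \vee \neg v\right) \wedge \left(p \vee q \vee \neg q\right) \wedge \left(p \vee \neg q \vee \neg v\right)$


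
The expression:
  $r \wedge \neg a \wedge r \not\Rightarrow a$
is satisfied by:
  {r: True, a: False}


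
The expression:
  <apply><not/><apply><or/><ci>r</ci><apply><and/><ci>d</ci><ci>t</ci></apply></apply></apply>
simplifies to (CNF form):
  <apply><and/><apply><not/><ci>r</ci></apply><apply><or/><apply><not/><ci>d</ci></apply><apply><not/><ci>t</ci></apply></apply></apply>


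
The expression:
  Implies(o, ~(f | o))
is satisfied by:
  {o: False}


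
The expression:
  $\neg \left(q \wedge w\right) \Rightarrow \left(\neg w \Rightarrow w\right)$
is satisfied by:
  {w: True}


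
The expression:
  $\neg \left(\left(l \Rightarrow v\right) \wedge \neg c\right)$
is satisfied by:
  {c: True, l: True, v: False}
  {c: True, l: False, v: False}
  {c: True, v: True, l: True}
  {c: True, v: True, l: False}
  {l: True, v: False, c: False}


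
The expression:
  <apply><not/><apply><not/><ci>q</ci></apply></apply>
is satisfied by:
  {q: True}


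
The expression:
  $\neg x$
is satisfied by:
  {x: False}


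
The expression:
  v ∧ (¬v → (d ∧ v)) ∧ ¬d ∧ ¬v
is never true.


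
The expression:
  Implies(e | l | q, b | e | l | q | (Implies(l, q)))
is always true.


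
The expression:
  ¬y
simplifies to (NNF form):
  ¬y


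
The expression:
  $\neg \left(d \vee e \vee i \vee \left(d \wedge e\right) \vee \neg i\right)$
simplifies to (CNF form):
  $\text{False}$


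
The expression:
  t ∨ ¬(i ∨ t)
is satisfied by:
  {t: True, i: False}
  {i: False, t: False}
  {i: True, t: True}


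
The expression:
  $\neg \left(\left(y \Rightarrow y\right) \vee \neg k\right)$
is never true.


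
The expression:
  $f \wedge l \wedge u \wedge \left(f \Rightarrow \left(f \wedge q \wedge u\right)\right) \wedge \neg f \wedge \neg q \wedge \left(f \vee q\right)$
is never true.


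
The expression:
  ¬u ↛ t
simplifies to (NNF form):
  t ∨ ¬u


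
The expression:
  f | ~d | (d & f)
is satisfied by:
  {f: True, d: False}
  {d: False, f: False}
  {d: True, f: True}


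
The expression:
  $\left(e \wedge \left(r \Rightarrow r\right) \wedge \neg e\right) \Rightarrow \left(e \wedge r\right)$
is always true.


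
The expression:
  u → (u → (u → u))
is always true.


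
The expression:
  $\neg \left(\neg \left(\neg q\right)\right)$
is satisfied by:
  {q: False}


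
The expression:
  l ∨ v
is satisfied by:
  {v: True, l: True}
  {v: True, l: False}
  {l: True, v: False}


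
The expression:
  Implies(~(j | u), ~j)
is always true.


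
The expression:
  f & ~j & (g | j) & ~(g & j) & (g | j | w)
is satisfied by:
  {g: True, f: True, j: False}


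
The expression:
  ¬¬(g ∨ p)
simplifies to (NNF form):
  g ∨ p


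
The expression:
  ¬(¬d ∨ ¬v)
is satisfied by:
  {d: True, v: True}


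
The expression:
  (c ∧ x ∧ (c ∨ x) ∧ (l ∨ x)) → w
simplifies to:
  w ∨ ¬c ∨ ¬x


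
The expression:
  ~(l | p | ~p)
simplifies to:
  False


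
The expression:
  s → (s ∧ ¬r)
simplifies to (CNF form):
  ¬r ∨ ¬s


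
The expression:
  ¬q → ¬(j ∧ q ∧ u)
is always true.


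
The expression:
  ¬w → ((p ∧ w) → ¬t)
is always true.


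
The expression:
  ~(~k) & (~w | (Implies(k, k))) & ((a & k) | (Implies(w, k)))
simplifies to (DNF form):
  k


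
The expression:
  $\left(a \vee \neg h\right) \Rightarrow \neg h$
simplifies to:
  $\neg a \vee \neg h$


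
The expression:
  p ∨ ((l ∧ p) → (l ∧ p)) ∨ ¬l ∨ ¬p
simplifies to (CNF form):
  True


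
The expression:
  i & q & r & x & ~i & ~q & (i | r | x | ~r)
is never true.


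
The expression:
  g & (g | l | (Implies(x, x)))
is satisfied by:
  {g: True}


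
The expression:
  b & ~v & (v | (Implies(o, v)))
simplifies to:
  b & ~o & ~v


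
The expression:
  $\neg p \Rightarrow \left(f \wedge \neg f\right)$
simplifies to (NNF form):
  $p$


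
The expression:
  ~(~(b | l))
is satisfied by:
  {b: True, l: True}
  {b: True, l: False}
  {l: True, b: False}


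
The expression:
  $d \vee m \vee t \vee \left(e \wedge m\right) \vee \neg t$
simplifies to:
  $\text{True}$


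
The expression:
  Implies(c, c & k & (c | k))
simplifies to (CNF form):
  k | ~c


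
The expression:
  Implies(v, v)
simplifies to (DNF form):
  True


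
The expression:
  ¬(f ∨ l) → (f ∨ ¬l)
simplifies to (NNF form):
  True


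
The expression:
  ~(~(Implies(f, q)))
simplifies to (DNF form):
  q | ~f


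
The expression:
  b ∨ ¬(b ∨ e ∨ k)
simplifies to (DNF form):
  b ∨ (¬e ∧ ¬k)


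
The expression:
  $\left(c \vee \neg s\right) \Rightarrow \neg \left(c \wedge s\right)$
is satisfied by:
  {s: False, c: False}
  {c: True, s: False}
  {s: True, c: False}


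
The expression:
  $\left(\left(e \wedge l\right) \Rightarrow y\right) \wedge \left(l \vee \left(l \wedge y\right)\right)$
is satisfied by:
  {y: True, l: True, e: False}
  {l: True, e: False, y: False}
  {y: True, e: True, l: True}


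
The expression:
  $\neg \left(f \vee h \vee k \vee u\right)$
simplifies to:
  $\neg f \wedge \neg h \wedge \neg k \wedge \neg u$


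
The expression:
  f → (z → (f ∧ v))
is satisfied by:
  {v: True, z: False, f: False}
  {v: False, z: False, f: False}
  {f: True, v: True, z: False}
  {f: True, v: False, z: False}
  {z: True, v: True, f: False}
  {z: True, v: False, f: False}
  {z: True, f: True, v: True}


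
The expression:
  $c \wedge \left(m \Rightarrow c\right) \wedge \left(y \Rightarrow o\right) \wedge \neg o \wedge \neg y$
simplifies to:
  $c \wedge \neg o \wedge \neg y$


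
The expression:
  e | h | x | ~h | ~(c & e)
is always true.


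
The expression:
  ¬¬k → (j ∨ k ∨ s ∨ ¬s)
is always true.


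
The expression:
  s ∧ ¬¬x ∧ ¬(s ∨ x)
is never true.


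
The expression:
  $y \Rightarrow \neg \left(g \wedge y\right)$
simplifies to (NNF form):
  $\neg g \vee \neg y$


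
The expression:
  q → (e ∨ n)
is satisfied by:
  {n: True, e: True, q: False}
  {n: True, e: False, q: False}
  {e: True, n: False, q: False}
  {n: False, e: False, q: False}
  {n: True, q: True, e: True}
  {n: True, q: True, e: False}
  {q: True, e: True, n: False}


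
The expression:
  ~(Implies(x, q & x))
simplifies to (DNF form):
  x & ~q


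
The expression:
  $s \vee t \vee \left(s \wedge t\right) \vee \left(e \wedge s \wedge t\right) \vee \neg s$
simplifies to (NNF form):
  $\text{True}$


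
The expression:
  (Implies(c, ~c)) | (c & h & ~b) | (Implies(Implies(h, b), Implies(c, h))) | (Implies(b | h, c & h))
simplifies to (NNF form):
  h | ~b | ~c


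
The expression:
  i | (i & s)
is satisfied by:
  {i: True}


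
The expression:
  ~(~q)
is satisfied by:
  {q: True}


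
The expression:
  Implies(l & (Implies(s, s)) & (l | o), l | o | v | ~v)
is always true.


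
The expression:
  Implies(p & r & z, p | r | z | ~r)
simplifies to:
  True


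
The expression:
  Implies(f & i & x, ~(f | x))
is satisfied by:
  {x: False, i: False, f: False}
  {f: True, x: False, i: False}
  {i: True, x: False, f: False}
  {f: True, i: True, x: False}
  {x: True, f: False, i: False}
  {f: True, x: True, i: False}
  {i: True, x: True, f: False}


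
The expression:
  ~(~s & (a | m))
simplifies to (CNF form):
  (s | ~a) & (s | ~m)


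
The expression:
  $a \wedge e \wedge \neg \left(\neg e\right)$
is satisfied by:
  {a: True, e: True}


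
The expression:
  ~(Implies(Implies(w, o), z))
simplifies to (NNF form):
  ~z & (o | ~w)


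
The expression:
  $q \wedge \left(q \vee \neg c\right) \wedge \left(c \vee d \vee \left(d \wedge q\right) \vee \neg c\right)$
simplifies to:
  $q$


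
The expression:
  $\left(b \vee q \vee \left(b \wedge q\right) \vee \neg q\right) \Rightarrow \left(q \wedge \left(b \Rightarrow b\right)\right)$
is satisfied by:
  {q: True}


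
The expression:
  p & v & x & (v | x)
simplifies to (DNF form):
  p & v & x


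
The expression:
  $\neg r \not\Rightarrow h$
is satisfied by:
  {r: False, h: False}


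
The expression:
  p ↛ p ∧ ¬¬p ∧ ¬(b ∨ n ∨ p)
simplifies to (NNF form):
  False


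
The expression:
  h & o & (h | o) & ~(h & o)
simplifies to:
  False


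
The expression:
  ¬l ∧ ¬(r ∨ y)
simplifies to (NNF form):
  ¬l ∧ ¬r ∧ ¬y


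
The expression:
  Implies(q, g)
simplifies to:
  g | ~q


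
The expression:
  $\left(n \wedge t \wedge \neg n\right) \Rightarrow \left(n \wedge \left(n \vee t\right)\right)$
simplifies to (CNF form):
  $\text{True}$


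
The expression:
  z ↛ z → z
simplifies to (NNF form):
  True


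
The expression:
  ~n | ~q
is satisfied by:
  {q: False, n: False}
  {n: True, q: False}
  {q: True, n: False}


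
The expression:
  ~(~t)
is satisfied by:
  {t: True}


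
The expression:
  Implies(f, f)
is always true.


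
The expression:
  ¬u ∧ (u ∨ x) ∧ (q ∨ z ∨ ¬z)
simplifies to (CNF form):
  x ∧ ¬u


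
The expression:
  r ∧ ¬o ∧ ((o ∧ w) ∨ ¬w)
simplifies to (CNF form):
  r ∧ ¬o ∧ ¬w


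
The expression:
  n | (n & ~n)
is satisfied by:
  {n: True}


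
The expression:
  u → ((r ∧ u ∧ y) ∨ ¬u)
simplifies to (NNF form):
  (r ∧ y) ∨ ¬u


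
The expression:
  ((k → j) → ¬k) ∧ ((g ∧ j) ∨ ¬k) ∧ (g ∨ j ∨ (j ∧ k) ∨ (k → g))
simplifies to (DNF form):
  ¬k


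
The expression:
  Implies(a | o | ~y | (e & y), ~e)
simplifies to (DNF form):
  ~e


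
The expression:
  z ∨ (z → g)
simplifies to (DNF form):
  True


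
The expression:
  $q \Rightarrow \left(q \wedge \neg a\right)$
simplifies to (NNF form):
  $\neg a \vee \neg q$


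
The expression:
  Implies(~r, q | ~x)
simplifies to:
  q | r | ~x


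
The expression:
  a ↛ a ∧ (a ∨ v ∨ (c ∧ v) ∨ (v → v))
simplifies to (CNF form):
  False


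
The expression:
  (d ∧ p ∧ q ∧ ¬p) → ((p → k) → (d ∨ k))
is always true.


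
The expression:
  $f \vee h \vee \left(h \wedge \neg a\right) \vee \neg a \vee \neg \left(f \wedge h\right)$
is always true.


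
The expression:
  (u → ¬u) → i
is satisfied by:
  {i: True, u: True}
  {i: True, u: False}
  {u: True, i: False}


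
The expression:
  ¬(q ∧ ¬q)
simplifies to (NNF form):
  True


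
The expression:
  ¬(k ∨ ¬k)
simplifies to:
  False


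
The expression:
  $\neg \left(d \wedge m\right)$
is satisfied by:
  {m: False, d: False}
  {d: True, m: False}
  {m: True, d: False}


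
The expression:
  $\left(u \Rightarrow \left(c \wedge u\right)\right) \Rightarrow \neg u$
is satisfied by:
  {u: False, c: False}
  {c: True, u: False}
  {u: True, c: False}


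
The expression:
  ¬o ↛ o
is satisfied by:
  {o: False}


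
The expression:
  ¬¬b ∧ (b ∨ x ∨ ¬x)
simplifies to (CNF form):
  b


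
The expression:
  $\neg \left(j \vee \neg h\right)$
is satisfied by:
  {h: True, j: False}


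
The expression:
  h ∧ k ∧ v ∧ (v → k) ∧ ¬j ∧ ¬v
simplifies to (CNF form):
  False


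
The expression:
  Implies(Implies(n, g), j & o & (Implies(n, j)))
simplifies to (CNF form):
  (j | n) & (n | o) & (j | ~g) & (o | ~g)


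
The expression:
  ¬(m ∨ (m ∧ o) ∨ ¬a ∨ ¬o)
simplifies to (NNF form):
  a ∧ o ∧ ¬m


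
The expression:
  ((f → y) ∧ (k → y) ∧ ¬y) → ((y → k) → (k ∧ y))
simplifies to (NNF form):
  f ∨ k ∨ y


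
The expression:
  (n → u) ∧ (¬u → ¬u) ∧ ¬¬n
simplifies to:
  n ∧ u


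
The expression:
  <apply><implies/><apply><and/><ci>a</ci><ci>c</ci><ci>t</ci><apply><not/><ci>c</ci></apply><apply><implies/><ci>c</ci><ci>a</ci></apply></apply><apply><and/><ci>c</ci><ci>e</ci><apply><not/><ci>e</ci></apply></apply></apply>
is always true.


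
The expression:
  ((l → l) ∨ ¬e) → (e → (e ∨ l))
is always true.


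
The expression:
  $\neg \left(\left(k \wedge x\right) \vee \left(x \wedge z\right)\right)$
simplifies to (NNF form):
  $\left(\neg k \wedge \neg z\right) \vee \neg x$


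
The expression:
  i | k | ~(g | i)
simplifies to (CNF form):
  i | k | ~g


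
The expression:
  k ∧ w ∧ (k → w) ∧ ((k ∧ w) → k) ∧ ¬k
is never true.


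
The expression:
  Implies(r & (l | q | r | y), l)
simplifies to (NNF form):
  l | ~r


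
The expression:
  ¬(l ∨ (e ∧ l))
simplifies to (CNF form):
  ¬l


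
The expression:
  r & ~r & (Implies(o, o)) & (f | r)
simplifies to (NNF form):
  False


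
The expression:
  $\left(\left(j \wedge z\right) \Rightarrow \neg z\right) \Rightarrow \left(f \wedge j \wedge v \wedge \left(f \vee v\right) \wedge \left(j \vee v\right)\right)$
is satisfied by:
  {z: True, f: True, v: True, j: True}
  {z: True, f: True, j: True, v: False}
  {z: True, v: True, j: True, f: False}
  {z: True, j: True, v: False, f: False}
  {f: True, v: True, j: True, z: False}


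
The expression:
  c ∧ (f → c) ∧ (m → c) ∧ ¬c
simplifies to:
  False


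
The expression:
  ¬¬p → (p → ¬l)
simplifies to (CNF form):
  ¬l ∨ ¬p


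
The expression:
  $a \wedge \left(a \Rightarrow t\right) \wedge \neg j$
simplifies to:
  $a \wedge t \wedge \neg j$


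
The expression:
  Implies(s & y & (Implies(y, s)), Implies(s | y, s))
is always true.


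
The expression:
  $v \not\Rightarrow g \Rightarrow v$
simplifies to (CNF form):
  $\text{True}$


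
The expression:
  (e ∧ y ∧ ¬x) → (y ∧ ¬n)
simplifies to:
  x ∨ ¬e ∨ ¬n ∨ ¬y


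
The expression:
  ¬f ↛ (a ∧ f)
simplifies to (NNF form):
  ¬f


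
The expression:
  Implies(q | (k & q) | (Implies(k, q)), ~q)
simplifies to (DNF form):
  ~q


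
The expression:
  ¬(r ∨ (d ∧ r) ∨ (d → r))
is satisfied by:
  {d: True, r: False}


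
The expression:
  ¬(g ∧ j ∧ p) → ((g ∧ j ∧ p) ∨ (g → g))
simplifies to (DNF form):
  True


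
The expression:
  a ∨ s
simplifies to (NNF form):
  a ∨ s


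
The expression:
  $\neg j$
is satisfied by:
  {j: False}


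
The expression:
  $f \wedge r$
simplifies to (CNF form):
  $f \wedge r$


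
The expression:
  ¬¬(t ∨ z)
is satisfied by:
  {t: True, z: True}
  {t: True, z: False}
  {z: True, t: False}


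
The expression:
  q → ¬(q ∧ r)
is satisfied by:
  {q: False, r: False}
  {r: True, q: False}
  {q: True, r: False}


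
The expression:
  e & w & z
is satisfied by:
  {z: True, e: True, w: True}


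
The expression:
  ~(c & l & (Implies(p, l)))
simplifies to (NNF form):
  ~c | ~l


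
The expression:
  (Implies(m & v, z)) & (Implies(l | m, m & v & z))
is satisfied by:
  {z: True, v: True, l: False, m: False}
  {z: True, l: False, v: False, m: False}
  {v: True, z: False, l: False, m: False}
  {z: False, l: False, v: False, m: False}
  {z: True, m: True, v: True, l: False}
  {z: True, m: True, v: True, l: True}


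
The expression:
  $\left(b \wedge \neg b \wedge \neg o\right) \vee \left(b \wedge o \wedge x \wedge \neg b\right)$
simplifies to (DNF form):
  $\text{False}$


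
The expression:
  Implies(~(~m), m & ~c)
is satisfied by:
  {m: False, c: False}
  {c: True, m: False}
  {m: True, c: False}


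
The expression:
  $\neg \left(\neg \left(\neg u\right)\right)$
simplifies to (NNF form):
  $\neg u$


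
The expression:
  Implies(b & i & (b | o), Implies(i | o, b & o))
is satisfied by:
  {o: True, b: False, i: False}
  {o: False, b: False, i: False}
  {i: True, o: True, b: False}
  {i: True, o: False, b: False}
  {b: True, o: True, i: False}
  {b: True, o: False, i: False}
  {b: True, i: True, o: True}


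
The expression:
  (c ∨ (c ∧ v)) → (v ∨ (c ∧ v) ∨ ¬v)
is always true.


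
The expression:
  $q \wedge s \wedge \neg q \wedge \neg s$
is never true.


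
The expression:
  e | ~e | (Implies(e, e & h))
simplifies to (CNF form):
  True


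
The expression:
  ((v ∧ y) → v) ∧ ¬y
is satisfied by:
  {y: False}


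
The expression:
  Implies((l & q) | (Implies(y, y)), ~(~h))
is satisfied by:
  {h: True}


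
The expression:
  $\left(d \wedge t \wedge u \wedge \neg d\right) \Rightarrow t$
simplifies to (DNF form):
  $\text{True}$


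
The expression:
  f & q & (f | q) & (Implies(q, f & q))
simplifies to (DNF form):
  f & q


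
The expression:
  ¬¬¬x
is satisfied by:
  {x: False}


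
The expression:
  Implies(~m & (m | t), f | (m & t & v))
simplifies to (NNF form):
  f | m | ~t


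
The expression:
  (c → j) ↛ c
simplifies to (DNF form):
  ¬c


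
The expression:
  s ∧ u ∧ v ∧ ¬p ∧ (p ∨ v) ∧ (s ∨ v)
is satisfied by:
  {s: True, u: True, v: True, p: False}


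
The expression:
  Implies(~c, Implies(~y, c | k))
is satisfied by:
  {y: True, k: True, c: True}
  {y: True, k: True, c: False}
  {y: True, c: True, k: False}
  {y: True, c: False, k: False}
  {k: True, c: True, y: False}
  {k: True, c: False, y: False}
  {c: True, k: False, y: False}


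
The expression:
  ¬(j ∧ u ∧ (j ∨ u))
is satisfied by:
  {u: False, j: False}
  {j: True, u: False}
  {u: True, j: False}


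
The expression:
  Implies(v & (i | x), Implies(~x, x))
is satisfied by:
  {x: True, v: False, i: False}
  {v: False, i: False, x: False}
  {x: True, i: True, v: False}
  {i: True, v: False, x: False}
  {x: True, v: True, i: False}
  {v: True, x: False, i: False}
  {x: True, i: True, v: True}


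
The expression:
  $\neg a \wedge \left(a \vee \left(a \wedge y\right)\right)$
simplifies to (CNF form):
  $\text{False}$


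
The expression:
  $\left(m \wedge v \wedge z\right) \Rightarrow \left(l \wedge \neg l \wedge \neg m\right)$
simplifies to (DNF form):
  $\neg m \vee \neg v \vee \neg z$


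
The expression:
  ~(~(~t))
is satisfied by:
  {t: False}


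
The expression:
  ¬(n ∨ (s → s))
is never true.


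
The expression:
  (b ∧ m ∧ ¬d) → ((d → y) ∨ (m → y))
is always true.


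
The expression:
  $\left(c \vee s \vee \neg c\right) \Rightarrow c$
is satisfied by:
  {c: True}


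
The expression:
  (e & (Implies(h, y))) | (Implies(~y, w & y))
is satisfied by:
  {y: True, e: True, h: False}
  {y: True, e: False, h: False}
  {y: True, h: True, e: True}
  {y: True, h: True, e: False}
  {e: True, h: False, y: False}


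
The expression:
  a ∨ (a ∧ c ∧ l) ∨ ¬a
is always true.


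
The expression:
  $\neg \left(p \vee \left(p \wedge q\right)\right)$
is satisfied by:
  {p: False}


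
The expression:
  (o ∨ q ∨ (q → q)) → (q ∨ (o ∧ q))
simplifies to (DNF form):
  q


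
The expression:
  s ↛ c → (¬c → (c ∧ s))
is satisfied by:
  {c: True, s: False}
  {s: False, c: False}
  {s: True, c: True}


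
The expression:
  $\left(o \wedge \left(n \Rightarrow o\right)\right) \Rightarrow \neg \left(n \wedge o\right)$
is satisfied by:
  {o: False, n: False}
  {n: True, o: False}
  {o: True, n: False}


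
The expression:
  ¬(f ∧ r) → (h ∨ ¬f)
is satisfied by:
  {r: True, h: True, f: False}
  {r: True, h: False, f: False}
  {h: True, r: False, f: False}
  {r: False, h: False, f: False}
  {f: True, r: True, h: True}
  {f: True, r: True, h: False}
  {f: True, h: True, r: False}


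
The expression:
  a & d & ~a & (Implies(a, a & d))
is never true.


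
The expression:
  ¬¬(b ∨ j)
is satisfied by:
  {b: True, j: True}
  {b: True, j: False}
  {j: True, b: False}


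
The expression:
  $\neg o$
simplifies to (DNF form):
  $\neg o$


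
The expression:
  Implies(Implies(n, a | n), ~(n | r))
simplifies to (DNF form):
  ~n & ~r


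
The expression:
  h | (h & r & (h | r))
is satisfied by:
  {h: True}


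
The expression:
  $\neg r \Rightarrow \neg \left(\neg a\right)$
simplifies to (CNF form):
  $a \vee r$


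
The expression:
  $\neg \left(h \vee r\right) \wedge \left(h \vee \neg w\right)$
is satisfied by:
  {h: False, r: False, w: False}
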